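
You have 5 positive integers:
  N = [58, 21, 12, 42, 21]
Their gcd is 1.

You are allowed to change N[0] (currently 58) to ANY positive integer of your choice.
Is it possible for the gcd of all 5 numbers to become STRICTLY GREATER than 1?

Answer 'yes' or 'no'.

Answer: yes

Derivation:
Current gcd = 1
gcd of all OTHER numbers (without N[0]=58): gcd([21, 12, 42, 21]) = 3
The new gcd after any change is gcd(3, new_value).
This can be at most 3.
Since 3 > old gcd 1, the gcd CAN increase (e.g., set N[0] = 3).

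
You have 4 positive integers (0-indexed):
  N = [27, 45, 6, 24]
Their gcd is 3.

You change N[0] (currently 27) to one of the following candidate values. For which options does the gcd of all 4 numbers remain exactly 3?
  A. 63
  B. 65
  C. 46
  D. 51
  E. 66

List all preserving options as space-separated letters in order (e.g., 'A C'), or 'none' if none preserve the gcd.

Answer: A D E

Derivation:
Old gcd = 3; gcd of others (without N[0]) = 3
New gcd for candidate v: gcd(3, v). Preserves old gcd iff gcd(3, v) = 3.
  Option A: v=63, gcd(3,63)=3 -> preserves
  Option B: v=65, gcd(3,65)=1 -> changes
  Option C: v=46, gcd(3,46)=1 -> changes
  Option D: v=51, gcd(3,51)=3 -> preserves
  Option E: v=66, gcd(3,66)=3 -> preserves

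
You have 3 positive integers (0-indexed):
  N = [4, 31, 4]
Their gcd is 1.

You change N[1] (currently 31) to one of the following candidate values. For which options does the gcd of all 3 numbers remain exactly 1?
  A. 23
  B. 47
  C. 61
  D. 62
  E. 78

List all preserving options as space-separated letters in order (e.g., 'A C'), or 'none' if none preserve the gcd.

Old gcd = 1; gcd of others (without N[1]) = 4
New gcd for candidate v: gcd(4, v). Preserves old gcd iff gcd(4, v) = 1.
  Option A: v=23, gcd(4,23)=1 -> preserves
  Option B: v=47, gcd(4,47)=1 -> preserves
  Option C: v=61, gcd(4,61)=1 -> preserves
  Option D: v=62, gcd(4,62)=2 -> changes
  Option E: v=78, gcd(4,78)=2 -> changes

Answer: A B C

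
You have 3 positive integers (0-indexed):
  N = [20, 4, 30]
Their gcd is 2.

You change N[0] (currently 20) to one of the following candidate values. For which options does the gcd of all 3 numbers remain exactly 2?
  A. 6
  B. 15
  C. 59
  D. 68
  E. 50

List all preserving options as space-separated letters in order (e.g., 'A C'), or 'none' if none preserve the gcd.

Old gcd = 2; gcd of others (without N[0]) = 2
New gcd for candidate v: gcd(2, v). Preserves old gcd iff gcd(2, v) = 2.
  Option A: v=6, gcd(2,6)=2 -> preserves
  Option B: v=15, gcd(2,15)=1 -> changes
  Option C: v=59, gcd(2,59)=1 -> changes
  Option D: v=68, gcd(2,68)=2 -> preserves
  Option E: v=50, gcd(2,50)=2 -> preserves

Answer: A D E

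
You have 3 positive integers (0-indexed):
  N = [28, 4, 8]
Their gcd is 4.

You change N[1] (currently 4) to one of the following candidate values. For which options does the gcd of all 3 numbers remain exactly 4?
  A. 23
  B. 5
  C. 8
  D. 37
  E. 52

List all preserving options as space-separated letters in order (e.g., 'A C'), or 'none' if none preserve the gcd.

Old gcd = 4; gcd of others (without N[1]) = 4
New gcd for candidate v: gcd(4, v). Preserves old gcd iff gcd(4, v) = 4.
  Option A: v=23, gcd(4,23)=1 -> changes
  Option B: v=5, gcd(4,5)=1 -> changes
  Option C: v=8, gcd(4,8)=4 -> preserves
  Option D: v=37, gcd(4,37)=1 -> changes
  Option E: v=52, gcd(4,52)=4 -> preserves

Answer: C E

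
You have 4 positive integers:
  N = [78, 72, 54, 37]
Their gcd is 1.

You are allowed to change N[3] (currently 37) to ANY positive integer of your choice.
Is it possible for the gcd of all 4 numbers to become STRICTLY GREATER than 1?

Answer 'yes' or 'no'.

Current gcd = 1
gcd of all OTHER numbers (without N[3]=37): gcd([78, 72, 54]) = 6
The new gcd after any change is gcd(6, new_value).
This can be at most 6.
Since 6 > old gcd 1, the gcd CAN increase (e.g., set N[3] = 6).

Answer: yes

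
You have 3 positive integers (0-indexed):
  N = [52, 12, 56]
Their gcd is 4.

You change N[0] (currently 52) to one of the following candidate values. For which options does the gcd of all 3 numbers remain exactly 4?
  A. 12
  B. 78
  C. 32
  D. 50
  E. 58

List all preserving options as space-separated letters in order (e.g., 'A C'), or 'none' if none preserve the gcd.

Answer: A C

Derivation:
Old gcd = 4; gcd of others (without N[0]) = 4
New gcd for candidate v: gcd(4, v). Preserves old gcd iff gcd(4, v) = 4.
  Option A: v=12, gcd(4,12)=4 -> preserves
  Option B: v=78, gcd(4,78)=2 -> changes
  Option C: v=32, gcd(4,32)=4 -> preserves
  Option D: v=50, gcd(4,50)=2 -> changes
  Option E: v=58, gcd(4,58)=2 -> changes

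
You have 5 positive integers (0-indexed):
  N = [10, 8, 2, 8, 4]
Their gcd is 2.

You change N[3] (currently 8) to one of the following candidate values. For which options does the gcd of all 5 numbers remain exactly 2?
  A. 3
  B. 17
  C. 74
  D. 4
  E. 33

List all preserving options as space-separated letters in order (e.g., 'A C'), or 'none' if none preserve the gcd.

Old gcd = 2; gcd of others (without N[3]) = 2
New gcd for candidate v: gcd(2, v). Preserves old gcd iff gcd(2, v) = 2.
  Option A: v=3, gcd(2,3)=1 -> changes
  Option B: v=17, gcd(2,17)=1 -> changes
  Option C: v=74, gcd(2,74)=2 -> preserves
  Option D: v=4, gcd(2,4)=2 -> preserves
  Option E: v=33, gcd(2,33)=1 -> changes

Answer: C D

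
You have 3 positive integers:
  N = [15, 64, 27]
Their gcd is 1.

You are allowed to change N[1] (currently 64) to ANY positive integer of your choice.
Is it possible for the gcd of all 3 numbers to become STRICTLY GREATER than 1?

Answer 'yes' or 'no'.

Answer: yes

Derivation:
Current gcd = 1
gcd of all OTHER numbers (without N[1]=64): gcd([15, 27]) = 3
The new gcd after any change is gcd(3, new_value).
This can be at most 3.
Since 3 > old gcd 1, the gcd CAN increase (e.g., set N[1] = 3).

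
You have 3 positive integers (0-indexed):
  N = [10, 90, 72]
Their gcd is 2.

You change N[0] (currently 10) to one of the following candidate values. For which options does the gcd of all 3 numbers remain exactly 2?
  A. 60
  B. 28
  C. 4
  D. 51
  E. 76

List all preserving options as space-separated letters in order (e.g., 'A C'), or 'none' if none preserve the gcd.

Old gcd = 2; gcd of others (without N[0]) = 18
New gcd for candidate v: gcd(18, v). Preserves old gcd iff gcd(18, v) = 2.
  Option A: v=60, gcd(18,60)=6 -> changes
  Option B: v=28, gcd(18,28)=2 -> preserves
  Option C: v=4, gcd(18,4)=2 -> preserves
  Option D: v=51, gcd(18,51)=3 -> changes
  Option E: v=76, gcd(18,76)=2 -> preserves

Answer: B C E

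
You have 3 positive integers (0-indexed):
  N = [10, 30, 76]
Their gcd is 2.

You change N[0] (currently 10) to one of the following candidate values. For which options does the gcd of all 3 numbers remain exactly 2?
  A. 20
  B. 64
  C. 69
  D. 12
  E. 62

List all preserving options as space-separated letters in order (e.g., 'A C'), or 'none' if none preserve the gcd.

Old gcd = 2; gcd of others (without N[0]) = 2
New gcd for candidate v: gcd(2, v). Preserves old gcd iff gcd(2, v) = 2.
  Option A: v=20, gcd(2,20)=2 -> preserves
  Option B: v=64, gcd(2,64)=2 -> preserves
  Option C: v=69, gcd(2,69)=1 -> changes
  Option D: v=12, gcd(2,12)=2 -> preserves
  Option E: v=62, gcd(2,62)=2 -> preserves

Answer: A B D E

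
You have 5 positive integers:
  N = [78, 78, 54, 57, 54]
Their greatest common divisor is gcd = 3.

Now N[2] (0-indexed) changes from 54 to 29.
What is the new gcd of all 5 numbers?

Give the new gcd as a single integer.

Answer: 1

Derivation:
Numbers: [78, 78, 54, 57, 54], gcd = 3
Change: index 2, 54 -> 29
gcd of the OTHER numbers (without index 2): gcd([78, 78, 57, 54]) = 3
New gcd = gcd(g_others, new_val) = gcd(3, 29) = 1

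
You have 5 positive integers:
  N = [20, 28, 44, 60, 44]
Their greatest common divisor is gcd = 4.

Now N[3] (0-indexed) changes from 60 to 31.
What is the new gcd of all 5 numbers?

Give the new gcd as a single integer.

Numbers: [20, 28, 44, 60, 44], gcd = 4
Change: index 3, 60 -> 31
gcd of the OTHER numbers (without index 3): gcd([20, 28, 44, 44]) = 4
New gcd = gcd(g_others, new_val) = gcd(4, 31) = 1

Answer: 1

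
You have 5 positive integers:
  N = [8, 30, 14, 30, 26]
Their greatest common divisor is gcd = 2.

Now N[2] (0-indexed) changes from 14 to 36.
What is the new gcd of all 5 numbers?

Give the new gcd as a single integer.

Numbers: [8, 30, 14, 30, 26], gcd = 2
Change: index 2, 14 -> 36
gcd of the OTHER numbers (without index 2): gcd([8, 30, 30, 26]) = 2
New gcd = gcd(g_others, new_val) = gcd(2, 36) = 2

Answer: 2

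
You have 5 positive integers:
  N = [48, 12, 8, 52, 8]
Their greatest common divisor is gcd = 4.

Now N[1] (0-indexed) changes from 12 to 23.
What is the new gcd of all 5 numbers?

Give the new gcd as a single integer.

Answer: 1

Derivation:
Numbers: [48, 12, 8, 52, 8], gcd = 4
Change: index 1, 12 -> 23
gcd of the OTHER numbers (without index 1): gcd([48, 8, 52, 8]) = 4
New gcd = gcd(g_others, new_val) = gcd(4, 23) = 1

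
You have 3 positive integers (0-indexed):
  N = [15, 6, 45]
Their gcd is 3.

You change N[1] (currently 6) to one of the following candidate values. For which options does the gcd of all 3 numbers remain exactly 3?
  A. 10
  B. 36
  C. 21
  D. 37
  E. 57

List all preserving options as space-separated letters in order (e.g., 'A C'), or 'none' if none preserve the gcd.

Answer: B C E

Derivation:
Old gcd = 3; gcd of others (without N[1]) = 15
New gcd for candidate v: gcd(15, v). Preserves old gcd iff gcd(15, v) = 3.
  Option A: v=10, gcd(15,10)=5 -> changes
  Option B: v=36, gcd(15,36)=3 -> preserves
  Option C: v=21, gcd(15,21)=3 -> preserves
  Option D: v=37, gcd(15,37)=1 -> changes
  Option E: v=57, gcd(15,57)=3 -> preserves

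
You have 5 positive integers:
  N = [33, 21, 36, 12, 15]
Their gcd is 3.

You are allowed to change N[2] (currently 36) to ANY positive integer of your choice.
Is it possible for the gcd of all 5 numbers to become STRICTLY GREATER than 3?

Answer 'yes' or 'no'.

Answer: no

Derivation:
Current gcd = 3
gcd of all OTHER numbers (without N[2]=36): gcd([33, 21, 12, 15]) = 3
The new gcd after any change is gcd(3, new_value).
This can be at most 3.
Since 3 = old gcd 3, the gcd can only stay the same or decrease.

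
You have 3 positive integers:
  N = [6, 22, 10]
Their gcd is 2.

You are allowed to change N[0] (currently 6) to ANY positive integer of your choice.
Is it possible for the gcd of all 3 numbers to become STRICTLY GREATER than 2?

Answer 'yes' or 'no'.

Answer: no

Derivation:
Current gcd = 2
gcd of all OTHER numbers (without N[0]=6): gcd([22, 10]) = 2
The new gcd after any change is gcd(2, new_value).
This can be at most 2.
Since 2 = old gcd 2, the gcd can only stay the same or decrease.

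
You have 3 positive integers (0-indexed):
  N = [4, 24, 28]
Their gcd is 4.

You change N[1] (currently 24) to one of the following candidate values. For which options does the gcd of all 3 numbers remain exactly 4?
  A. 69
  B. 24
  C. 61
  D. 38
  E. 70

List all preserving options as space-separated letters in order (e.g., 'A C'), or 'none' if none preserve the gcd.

Answer: B

Derivation:
Old gcd = 4; gcd of others (without N[1]) = 4
New gcd for candidate v: gcd(4, v). Preserves old gcd iff gcd(4, v) = 4.
  Option A: v=69, gcd(4,69)=1 -> changes
  Option B: v=24, gcd(4,24)=4 -> preserves
  Option C: v=61, gcd(4,61)=1 -> changes
  Option D: v=38, gcd(4,38)=2 -> changes
  Option E: v=70, gcd(4,70)=2 -> changes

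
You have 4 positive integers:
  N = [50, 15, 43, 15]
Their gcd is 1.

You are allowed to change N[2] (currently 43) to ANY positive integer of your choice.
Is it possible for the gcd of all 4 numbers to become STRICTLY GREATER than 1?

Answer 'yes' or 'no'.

Answer: yes

Derivation:
Current gcd = 1
gcd of all OTHER numbers (without N[2]=43): gcd([50, 15, 15]) = 5
The new gcd after any change is gcd(5, new_value).
This can be at most 5.
Since 5 > old gcd 1, the gcd CAN increase (e.g., set N[2] = 5).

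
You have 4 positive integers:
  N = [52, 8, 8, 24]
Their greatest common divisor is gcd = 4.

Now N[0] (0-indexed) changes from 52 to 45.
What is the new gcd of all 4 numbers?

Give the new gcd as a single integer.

Numbers: [52, 8, 8, 24], gcd = 4
Change: index 0, 52 -> 45
gcd of the OTHER numbers (without index 0): gcd([8, 8, 24]) = 8
New gcd = gcd(g_others, new_val) = gcd(8, 45) = 1

Answer: 1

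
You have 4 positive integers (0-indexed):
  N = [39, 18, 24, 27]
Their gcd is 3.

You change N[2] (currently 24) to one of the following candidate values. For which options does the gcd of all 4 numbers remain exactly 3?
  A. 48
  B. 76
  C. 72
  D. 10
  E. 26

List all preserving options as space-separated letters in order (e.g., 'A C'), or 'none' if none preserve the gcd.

Answer: A C

Derivation:
Old gcd = 3; gcd of others (without N[2]) = 3
New gcd for candidate v: gcd(3, v). Preserves old gcd iff gcd(3, v) = 3.
  Option A: v=48, gcd(3,48)=3 -> preserves
  Option B: v=76, gcd(3,76)=1 -> changes
  Option C: v=72, gcd(3,72)=3 -> preserves
  Option D: v=10, gcd(3,10)=1 -> changes
  Option E: v=26, gcd(3,26)=1 -> changes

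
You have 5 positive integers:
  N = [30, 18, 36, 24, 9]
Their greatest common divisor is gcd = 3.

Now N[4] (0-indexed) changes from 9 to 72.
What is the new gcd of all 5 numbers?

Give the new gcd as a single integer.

Numbers: [30, 18, 36, 24, 9], gcd = 3
Change: index 4, 9 -> 72
gcd of the OTHER numbers (without index 4): gcd([30, 18, 36, 24]) = 6
New gcd = gcd(g_others, new_val) = gcd(6, 72) = 6

Answer: 6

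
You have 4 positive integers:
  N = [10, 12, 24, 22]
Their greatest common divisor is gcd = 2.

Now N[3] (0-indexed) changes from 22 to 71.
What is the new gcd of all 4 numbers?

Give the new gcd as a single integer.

Answer: 1

Derivation:
Numbers: [10, 12, 24, 22], gcd = 2
Change: index 3, 22 -> 71
gcd of the OTHER numbers (without index 3): gcd([10, 12, 24]) = 2
New gcd = gcd(g_others, new_val) = gcd(2, 71) = 1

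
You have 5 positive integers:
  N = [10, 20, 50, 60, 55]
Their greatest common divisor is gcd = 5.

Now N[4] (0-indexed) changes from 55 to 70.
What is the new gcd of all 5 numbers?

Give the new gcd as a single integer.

Numbers: [10, 20, 50, 60, 55], gcd = 5
Change: index 4, 55 -> 70
gcd of the OTHER numbers (without index 4): gcd([10, 20, 50, 60]) = 10
New gcd = gcd(g_others, new_val) = gcd(10, 70) = 10

Answer: 10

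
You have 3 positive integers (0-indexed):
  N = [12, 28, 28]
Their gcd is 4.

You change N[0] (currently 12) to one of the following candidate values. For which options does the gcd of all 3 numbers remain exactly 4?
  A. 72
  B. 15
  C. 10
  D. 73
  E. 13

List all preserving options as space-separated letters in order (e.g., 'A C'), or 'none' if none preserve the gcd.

Answer: A

Derivation:
Old gcd = 4; gcd of others (without N[0]) = 28
New gcd for candidate v: gcd(28, v). Preserves old gcd iff gcd(28, v) = 4.
  Option A: v=72, gcd(28,72)=4 -> preserves
  Option B: v=15, gcd(28,15)=1 -> changes
  Option C: v=10, gcd(28,10)=2 -> changes
  Option D: v=73, gcd(28,73)=1 -> changes
  Option E: v=13, gcd(28,13)=1 -> changes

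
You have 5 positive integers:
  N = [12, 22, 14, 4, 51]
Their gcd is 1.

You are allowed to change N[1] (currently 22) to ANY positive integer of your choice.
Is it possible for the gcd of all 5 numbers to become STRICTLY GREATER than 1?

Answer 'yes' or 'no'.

Answer: no

Derivation:
Current gcd = 1
gcd of all OTHER numbers (without N[1]=22): gcd([12, 14, 4, 51]) = 1
The new gcd after any change is gcd(1, new_value).
This can be at most 1.
Since 1 = old gcd 1, the gcd can only stay the same or decrease.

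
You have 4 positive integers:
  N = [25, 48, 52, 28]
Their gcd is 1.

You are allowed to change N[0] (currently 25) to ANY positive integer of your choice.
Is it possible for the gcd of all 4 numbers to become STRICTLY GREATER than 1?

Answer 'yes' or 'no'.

Answer: yes

Derivation:
Current gcd = 1
gcd of all OTHER numbers (without N[0]=25): gcd([48, 52, 28]) = 4
The new gcd after any change is gcd(4, new_value).
This can be at most 4.
Since 4 > old gcd 1, the gcd CAN increase (e.g., set N[0] = 4).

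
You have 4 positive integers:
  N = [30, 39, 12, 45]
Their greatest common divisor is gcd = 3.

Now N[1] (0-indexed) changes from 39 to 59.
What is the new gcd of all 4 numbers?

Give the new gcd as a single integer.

Answer: 1

Derivation:
Numbers: [30, 39, 12, 45], gcd = 3
Change: index 1, 39 -> 59
gcd of the OTHER numbers (without index 1): gcd([30, 12, 45]) = 3
New gcd = gcd(g_others, new_val) = gcd(3, 59) = 1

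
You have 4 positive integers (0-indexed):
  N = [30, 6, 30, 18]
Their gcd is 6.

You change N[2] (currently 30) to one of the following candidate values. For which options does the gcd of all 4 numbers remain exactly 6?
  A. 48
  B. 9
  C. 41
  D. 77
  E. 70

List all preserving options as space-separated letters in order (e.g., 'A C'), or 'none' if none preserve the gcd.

Answer: A

Derivation:
Old gcd = 6; gcd of others (without N[2]) = 6
New gcd for candidate v: gcd(6, v). Preserves old gcd iff gcd(6, v) = 6.
  Option A: v=48, gcd(6,48)=6 -> preserves
  Option B: v=9, gcd(6,9)=3 -> changes
  Option C: v=41, gcd(6,41)=1 -> changes
  Option D: v=77, gcd(6,77)=1 -> changes
  Option E: v=70, gcd(6,70)=2 -> changes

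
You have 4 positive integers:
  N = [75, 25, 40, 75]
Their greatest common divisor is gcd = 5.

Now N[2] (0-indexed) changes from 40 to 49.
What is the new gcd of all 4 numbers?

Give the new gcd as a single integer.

Answer: 1

Derivation:
Numbers: [75, 25, 40, 75], gcd = 5
Change: index 2, 40 -> 49
gcd of the OTHER numbers (without index 2): gcd([75, 25, 75]) = 25
New gcd = gcd(g_others, new_val) = gcd(25, 49) = 1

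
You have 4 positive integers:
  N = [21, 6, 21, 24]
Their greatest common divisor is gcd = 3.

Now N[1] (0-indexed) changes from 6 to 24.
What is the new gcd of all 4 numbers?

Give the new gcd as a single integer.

Answer: 3

Derivation:
Numbers: [21, 6, 21, 24], gcd = 3
Change: index 1, 6 -> 24
gcd of the OTHER numbers (without index 1): gcd([21, 21, 24]) = 3
New gcd = gcd(g_others, new_val) = gcd(3, 24) = 3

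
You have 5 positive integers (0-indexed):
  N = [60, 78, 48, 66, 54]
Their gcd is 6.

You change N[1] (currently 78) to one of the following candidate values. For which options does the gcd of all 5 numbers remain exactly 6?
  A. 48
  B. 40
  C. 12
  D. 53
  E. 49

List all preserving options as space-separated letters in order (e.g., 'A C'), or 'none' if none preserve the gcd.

Old gcd = 6; gcd of others (without N[1]) = 6
New gcd for candidate v: gcd(6, v). Preserves old gcd iff gcd(6, v) = 6.
  Option A: v=48, gcd(6,48)=6 -> preserves
  Option B: v=40, gcd(6,40)=2 -> changes
  Option C: v=12, gcd(6,12)=6 -> preserves
  Option D: v=53, gcd(6,53)=1 -> changes
  Option E: v=49, gcd(6,49)=1 -> changes

Answer: A C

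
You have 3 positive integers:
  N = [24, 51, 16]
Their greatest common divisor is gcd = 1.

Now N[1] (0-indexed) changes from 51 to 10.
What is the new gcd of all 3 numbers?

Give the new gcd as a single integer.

Answer: 2

Derivation:
Numbers: [24, 51, 16], gcd = 1
Change: index 1, 51 -> 10
gcd of the OTHER numbers (without index 1): gcd([24, 16]) = 8
New gcd = gcd(g_others, new_val) = gcd(8, 10) = 2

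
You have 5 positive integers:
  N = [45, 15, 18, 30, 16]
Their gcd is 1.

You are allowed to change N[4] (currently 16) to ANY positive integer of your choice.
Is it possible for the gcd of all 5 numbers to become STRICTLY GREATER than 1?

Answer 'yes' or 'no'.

Current gcd = 1
gcd of all OTHER numbers (without N[4]=16): gcd([45, 15, 18, 30]) = 3
The new gcd after any change is gcd(3, new_value).
This can be at most 3.
Since 3 > old gcd 1, the gcd CAN increase (e.g., set N[4] = 3).

Answer: yes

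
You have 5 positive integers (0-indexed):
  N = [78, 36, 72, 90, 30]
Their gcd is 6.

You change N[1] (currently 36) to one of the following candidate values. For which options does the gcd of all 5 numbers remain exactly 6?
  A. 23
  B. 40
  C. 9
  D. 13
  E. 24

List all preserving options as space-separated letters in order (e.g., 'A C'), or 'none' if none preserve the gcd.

Old gcd = 6; gcd of others (without N[1]) = 6
New gcd for candidate v: gcd(6, v). Preserves old gcd iff gcd(6, v) = 6.
  Option A: v=23, gcd(6,23)=1 -> changes
  Option B: v=40, gcd(6,40)=2 -> changes
  Option C: v=9, gcd(6,9)=3 -> changes
  Option D: v=13, gcd(6,13)=1 -> changes
  Option E: v=24, gcd(6,24)=6 -> preserves

Answer: E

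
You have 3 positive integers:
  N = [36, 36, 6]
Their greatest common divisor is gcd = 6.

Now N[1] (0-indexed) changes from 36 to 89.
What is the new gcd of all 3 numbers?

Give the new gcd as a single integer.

Numbers: [36, 36, 6], gcd = 6
Change: index 1, 36 -> 89
gcd of the OTHER numbers (without index 1): gcd([36, 6]) = 6
New gcd = gcd(g_others, new_val) = gcd(6, 89) = 1

Answer: 1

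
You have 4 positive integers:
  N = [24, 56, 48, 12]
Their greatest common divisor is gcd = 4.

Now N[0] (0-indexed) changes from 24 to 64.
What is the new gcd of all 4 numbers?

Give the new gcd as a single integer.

Numbers: [24, 56, 48, 12], gcd = 4
Change: index 0, 24 -> 64
gcd of the OTHER numbers (without index 0): gcd([56, 48, 12]) = 4
New gcd = gcd(g_others, new_val) = gcd(4, 64) = 4

Answer: 4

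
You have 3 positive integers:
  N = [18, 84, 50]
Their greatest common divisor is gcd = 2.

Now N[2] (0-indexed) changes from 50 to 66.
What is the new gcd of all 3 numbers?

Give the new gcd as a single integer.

Answer: 6

Derivation:
Numbers: [18, 84, 50], gcd = 2
Change: index 2, 50 -> 66
gcd of the OTHER numbers (without index 2): gcd([18, 84]) = 6
New gcd = gcd(g_others, new_val) = gcd(6, 66) = 6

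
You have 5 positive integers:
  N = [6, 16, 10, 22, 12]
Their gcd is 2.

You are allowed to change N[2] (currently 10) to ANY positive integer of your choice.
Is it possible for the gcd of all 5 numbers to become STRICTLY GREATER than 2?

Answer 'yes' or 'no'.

Answer: no

Derivation:
Current gcd = 2
gcd of all OTHER numbers (without N[2]=10): gcd([6, 16, 22, 12]) = 2
The new gcd after any change is gcd(2, new_value).
This can be at most 2.
Since 2 = old gcd 2, the gcd can only stay the same or decrease.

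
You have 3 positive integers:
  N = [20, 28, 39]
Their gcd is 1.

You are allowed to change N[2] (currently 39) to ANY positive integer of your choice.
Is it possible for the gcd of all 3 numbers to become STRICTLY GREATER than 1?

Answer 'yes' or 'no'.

Current gcd = 1
gcd of all OTHER numbers (without N[2]=39): gcd([20, 28]) = 4
The new gcd after any change is gcd(4, new_value).
This can be at most 4.
Since 4 > old gcd 1, the gcd CAN increase (e.g., set N[2] = 4).

Answer: yes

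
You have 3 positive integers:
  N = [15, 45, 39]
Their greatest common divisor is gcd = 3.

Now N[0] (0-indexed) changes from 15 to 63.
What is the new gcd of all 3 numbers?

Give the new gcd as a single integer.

Answer: 3

Derivation:
Numbers: [15, 45, 39], gcd = 3
Change: index 0, 15 -> 63
gcd of the OTHER numbers (without index 0): gcd([45, 39]) = 3
New gcd = gcd(g_others, new_val) = gcd(3, 63) = 3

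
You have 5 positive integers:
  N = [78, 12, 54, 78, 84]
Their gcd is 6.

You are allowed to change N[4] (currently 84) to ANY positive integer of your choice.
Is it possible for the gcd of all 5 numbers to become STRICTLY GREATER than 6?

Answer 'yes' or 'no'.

Answer: no

Derivation:
Current gcd = 6
gcd of all OTHER numbers (without N[4]=84): gcd([78, 12, 54, 78]) = 6
The new gcd after any change is gcd(6, new_value).
This can be at most 6.
Since 6 = old gcd 6, the gcd can only stay the same or decrease.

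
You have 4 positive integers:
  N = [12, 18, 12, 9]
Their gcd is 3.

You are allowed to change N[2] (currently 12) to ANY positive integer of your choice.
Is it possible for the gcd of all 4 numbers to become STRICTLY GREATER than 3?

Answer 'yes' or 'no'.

Answer: no

Derivation:
Current gcd = 3
gcd of all OTHER numbers (without N[2]=12): gcd([12, 18, 9]) = 3
The new gcd after any change is gcd(3, new_value).
This can be at most 3.
Since 3 = old gcd 3, the gcd can only stay the same or decrease.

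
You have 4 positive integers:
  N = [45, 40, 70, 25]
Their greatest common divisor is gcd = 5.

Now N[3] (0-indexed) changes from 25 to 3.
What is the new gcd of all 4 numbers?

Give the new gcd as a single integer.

Answer: 1

Derivation:
Numbers: [45, 40, 70, 25], gcd = 5
Change: index 3, 25 -> 3
gcd of the OTHER numbers (without index 3): gcd([45, 40, 70]) = 5
New gcd = gcd(g_others, new_val) = gcd(5, 3) = 1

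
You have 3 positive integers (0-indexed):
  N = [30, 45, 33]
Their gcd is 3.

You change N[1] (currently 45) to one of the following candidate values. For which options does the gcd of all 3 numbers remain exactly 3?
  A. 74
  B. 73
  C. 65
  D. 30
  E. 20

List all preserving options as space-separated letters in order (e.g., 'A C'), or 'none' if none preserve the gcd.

Answer: D

Derivation:
Old gcd = 3; gcd of others (without N[1]) = 3
New gcd for candidate v: gcd(3, v). Preserves old gcd iff gcd(3, v) = 3.
  Option A: v=74, gcd(3,74)=1 -> changes
  Option B: v=73, gcd(3,73)=1 -> changes
  Option C: v=65, gcd(3,65)=1 -> changes
  Option D: v=30, gcd(3,30)=3 -> preserves
  Option E: v=20, gcd(3,20)=1 -> changes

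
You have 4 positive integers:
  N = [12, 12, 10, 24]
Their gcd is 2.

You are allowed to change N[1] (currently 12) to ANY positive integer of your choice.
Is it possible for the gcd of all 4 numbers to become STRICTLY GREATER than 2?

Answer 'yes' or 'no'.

Current gcd = 2
gcd of all OTHER numbers (without N[1]=12): gcd([12, 10, 24]) = 2
The new gcd after any change is gcd(2, new_value).
This can be at most 2.
Since 2 = old gcd 2, the gcd can only stay the same or decrease.

Answer: no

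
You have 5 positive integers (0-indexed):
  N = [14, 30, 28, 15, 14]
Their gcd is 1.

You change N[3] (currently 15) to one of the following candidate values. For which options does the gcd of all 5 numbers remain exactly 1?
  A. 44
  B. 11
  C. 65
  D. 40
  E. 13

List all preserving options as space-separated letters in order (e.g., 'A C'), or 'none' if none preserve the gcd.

Answer: B C E

Derivation:
Old gcd = 1; gcd of others (without N[3]) = 2
New gcd for candidate v: gcd(2, v). Preserves old gcd iff gcd(2, v) = 1.
  Option A: v=44, gcd(2,44)=2 -> changes
  Option B: v=11, gcd(2,11)=1 -> preserves
  Option C: v=65, gcd(2,65)=1 -> preserves
  Option D: v=40, gcd(2,40)=2 -> changes
  Option E: v=13, gcd(2,13)=1 -> preserves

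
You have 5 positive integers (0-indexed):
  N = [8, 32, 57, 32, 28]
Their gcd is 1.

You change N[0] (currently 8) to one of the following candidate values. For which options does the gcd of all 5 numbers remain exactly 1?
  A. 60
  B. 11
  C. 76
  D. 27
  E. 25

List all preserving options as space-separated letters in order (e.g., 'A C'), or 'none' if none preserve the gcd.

Answer: A B C D E

Derivation:
Old gcd = 1; gcd of others (without N[0]) = 1
New gcd for candidate v: gcd(1, v). Preserves old gcd iff gcd(1, v) = 1.
  Option A: v=60, gcd(1,60)=1 -> preserves
  Option B: v=11, gcd(1,11)=1 -> preserves
  Option C: v=76, gcd(1,76)=1 -> preserves
  Option D: v=27, gcd(1,27)=1 -> preserves
  Option E: v=25, gcd(1,25)=1 -> preserves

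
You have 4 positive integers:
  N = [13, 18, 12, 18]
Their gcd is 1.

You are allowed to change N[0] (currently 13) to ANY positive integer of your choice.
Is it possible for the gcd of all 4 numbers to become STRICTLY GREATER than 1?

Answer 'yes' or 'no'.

Answer: yes

Derivation:
Current gcd = 1
gcd of all OTHER numbers (without N[0]=13): gcd([18, 12, 18]) = 6
The new gcd after any change is gcd(6, new_value).
This can be at most 6.
Since 6 > old gcd 1, the gcd CAN increase (e.g., set N[0] = 6).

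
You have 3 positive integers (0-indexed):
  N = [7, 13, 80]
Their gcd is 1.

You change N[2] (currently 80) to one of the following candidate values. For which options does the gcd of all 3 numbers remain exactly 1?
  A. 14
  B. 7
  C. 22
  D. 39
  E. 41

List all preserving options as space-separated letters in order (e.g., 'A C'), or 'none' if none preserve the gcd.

Old gcd = 1; gcd of others (without N[2]) = 1
New gcd for candidate v: gcd(1, v). Preserves old gcd iff gcd(1, v) = 1.
  Option A: v=14, gcd(1,14)=1 -> preserves
  Option B: v=7, gcd(1,7)=1 -> preserves
  Option C: v=22, gcd(1,22)=1 -> preserves
  Option D: v=39, gcd(1,39)=1 -> preserves
  Option E: v=41, gcd(1,41)=1 -> preserves

Answer: A B C D E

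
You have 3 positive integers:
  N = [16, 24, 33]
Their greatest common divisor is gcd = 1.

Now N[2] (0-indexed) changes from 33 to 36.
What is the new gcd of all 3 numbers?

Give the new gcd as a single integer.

Answer: 4

Derivation:
Numbers: [16, 24, 33], gcd = 1
Change: index 2, 33 -> 36
gcd of the OTHER numbers (without index 2): gcd([16, 24]) = 8
New gcd = gcd(g_others, new_val) = gcd(8, 36) = 4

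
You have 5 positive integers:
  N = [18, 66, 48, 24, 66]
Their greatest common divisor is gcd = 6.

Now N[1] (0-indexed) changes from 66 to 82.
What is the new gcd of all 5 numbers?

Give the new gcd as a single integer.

Numbers: [18, 66, 48, 24, 66], gcd = 6
Change: index 1, 66 -> 82
gcd of the OTHER numbers (without index 1): gcd([18, 48, 24, 66]) = 6
New gcd = gcd(g_others, new_val) = gcd(6, 82) = 2

Answer: 2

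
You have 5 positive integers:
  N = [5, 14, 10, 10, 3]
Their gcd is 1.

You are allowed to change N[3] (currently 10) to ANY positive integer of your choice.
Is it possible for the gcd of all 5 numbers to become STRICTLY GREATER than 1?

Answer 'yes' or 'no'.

Current gcd = 1
gcd of all OTHER numbers (without N[3]=10): gcd([5, 14, 10, 3]) = 1
The new gcd after any change is gcd(1, new_value).
This can be at most 1.
Since 1 = old gcd 1, the gcd can only stay the same or decrease.

Answer: no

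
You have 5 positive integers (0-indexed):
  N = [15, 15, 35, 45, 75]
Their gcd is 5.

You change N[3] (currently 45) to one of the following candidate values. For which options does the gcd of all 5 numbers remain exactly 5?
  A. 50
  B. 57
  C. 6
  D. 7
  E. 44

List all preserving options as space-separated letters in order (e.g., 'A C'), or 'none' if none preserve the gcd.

Answer: A

Derivation:
Old gcd = 5; gcd of others (without N[3]) = 5
New gcd for candidate v: gcd(5, v). Preserves old gcd iff gcd(5, v) = 5.
  Option A: v=50, gcd(5,50)=5 -> preserves
  Option B: v=57, gcd(5,57)=1 -> changes
  Option C: v=6, gcd(5,6)=1 -> changes
  Option D: v=7, gcd(5,7)=1 -> changes
  Option E: v=44, gcd(5,44)=1 -> changes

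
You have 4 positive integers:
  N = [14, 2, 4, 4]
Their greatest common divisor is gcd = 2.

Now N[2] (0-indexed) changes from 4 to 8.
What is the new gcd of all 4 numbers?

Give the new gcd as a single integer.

Answer: 2

Derivation:
Numbers: [14, 2, 4, 4], gcd = 2
Change: index 2, 4 -> 8
gcd of the OTHER numbers (without index 2): gcd([14, 2, 4]) = 2
New gcd = gcd(g_others, new_val) = gcd(2, 8) = 2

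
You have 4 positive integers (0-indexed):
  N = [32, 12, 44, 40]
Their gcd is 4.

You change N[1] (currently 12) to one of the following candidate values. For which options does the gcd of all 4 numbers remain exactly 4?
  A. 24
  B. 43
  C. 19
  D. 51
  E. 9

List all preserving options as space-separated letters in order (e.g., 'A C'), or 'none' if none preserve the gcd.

Answer: A

Derivation:
Old gcd = 4; gcd of others (without N[1]) = 4
New gcd for candidate v: gcd(4, v). Preserves old gcd iff gcd(4, v) = 4.
  Option A: v=24, gcd(4,24)=4 -> preserves
  Option B: v=43, gcd(4,43)=1 -> changes
  Option C: v=19, gcd(4,19)=1 -> changes
  Option D: v=51, gcd(4,51)=1 -> changes
  Option E: v=9, gcd(4,9)=1 -> changes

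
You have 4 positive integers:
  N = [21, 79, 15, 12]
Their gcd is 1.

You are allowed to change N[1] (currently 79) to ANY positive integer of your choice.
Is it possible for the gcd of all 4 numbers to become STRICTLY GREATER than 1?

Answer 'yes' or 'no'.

Current gcd = 1
gcd of all OTHER numbers (without N[1]=79): gcd([21, 15, 12]) = 3
The new gcd after any change is gcd(3, new_value).
This can be at most 3.
Since 3 > old gcd 1, the gcd CAN increase (e.g., set N[1] = 3).

Answer: yes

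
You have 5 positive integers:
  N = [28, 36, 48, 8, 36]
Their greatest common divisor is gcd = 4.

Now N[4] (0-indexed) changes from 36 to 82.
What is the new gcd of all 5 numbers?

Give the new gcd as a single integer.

Numbers: [28, 36, 48, 8, 36], gcd = 4
Change: index 4, 36 -> 82
gcd of the OTHER numbers (without index 4): gcd([28, 36, 48, 8]) = 4
New gcd = gcd(g_others, new_val) = gcd(4, 82) = 2

Answer: 2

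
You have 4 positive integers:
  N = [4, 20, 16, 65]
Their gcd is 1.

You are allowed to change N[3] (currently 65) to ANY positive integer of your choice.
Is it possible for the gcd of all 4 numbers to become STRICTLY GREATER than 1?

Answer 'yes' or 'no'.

Current gcd = 1
gcd of all OTHER numbers (without N[3]=65): gcd([4, 20, 16]) = 4
The new gcd after any change is gcd(4, new_value).
This can be at most 4.
Since 4 > old gcd 1, the gcd CAN increase (e.g., set N[3] = 4).

Answer: yes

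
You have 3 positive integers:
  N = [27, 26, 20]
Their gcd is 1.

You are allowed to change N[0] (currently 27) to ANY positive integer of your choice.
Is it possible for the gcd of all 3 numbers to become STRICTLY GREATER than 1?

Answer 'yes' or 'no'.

Answer: yes

Derivation:
Current gcd = 1
gcd of all OTHER numbers (without N[0]=27): gcd([26, 20]) = 2
The new gcd after any change is gcd(2, new_value).
This can be at most 2.
Since 2 > old gcd 1, the gcd CAN increase (e.g., set N[0] = 2).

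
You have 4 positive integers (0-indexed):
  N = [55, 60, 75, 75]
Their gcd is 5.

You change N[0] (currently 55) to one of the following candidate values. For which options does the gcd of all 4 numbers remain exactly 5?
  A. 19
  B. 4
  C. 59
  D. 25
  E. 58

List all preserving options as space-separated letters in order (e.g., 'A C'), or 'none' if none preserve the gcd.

Old gcd = 5; gcd of others (without N[0]) = 15
New gcd for candidate v: gcd(15, v). Preserves old gcd iff gcd(15, v) = 5.
  Option A: v=19, gcd(15,19)=1 -> changes
  Option B: v=4, gcd(15,4)=1 -> changes
  Option C: v=59, gcd(15,59)=1 -> changes
  Option D: v=25, gcd(15,25)=5 -> preserves
  Option E: v=58, gcd(15,58)=1 -> changes

Answer: D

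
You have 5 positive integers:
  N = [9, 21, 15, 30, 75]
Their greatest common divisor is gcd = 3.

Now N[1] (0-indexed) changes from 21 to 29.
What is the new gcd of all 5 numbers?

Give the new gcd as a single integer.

Answer: 1

Derivation:
Numbers: [9, 21, 15, 30, 75], gcd = 3
Change: index 1, 21 -> 29
gcd of the OTHER numbers (without index 1): gcd([9, 15, 30, 75]) = 3
New gcd = gcd(g_others, new_val) = gcd(3, 29) = 1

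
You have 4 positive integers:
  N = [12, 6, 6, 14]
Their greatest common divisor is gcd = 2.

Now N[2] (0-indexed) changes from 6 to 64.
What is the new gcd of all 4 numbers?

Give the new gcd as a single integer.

Numbers: [12, 6, 6, 14], gcd = 2
Change: index 2, 6 -> 64
gcd of the OTHER numbers (without index 2): gcd([12, 6, 14]) = 2
New gcd = gcd(g_others, new_val) = gcd(2, 64) = 2

Answer: 2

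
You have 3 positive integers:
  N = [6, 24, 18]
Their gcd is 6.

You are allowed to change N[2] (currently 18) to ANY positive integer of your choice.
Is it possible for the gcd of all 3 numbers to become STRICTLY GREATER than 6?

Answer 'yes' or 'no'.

Current gcd = 6
gcd of all OTHER numbers (without N[2]=18): gcd([6, 24]) = 6
The new gcd after any change is gcd(6, new_value).
This can be at most 6.
Since 6 = old gcd 6, the gcd can only stay the same or decrease.

Answer: no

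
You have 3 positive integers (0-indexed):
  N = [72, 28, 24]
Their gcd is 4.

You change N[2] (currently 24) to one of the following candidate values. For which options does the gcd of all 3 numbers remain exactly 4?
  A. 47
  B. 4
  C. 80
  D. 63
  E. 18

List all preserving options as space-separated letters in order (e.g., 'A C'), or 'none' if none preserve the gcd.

Old gcd = 4; gcd of others (without N[2]) = 4
New gcd for candidate v: gcd(4, v). Preserves old gcd iff gcd(4, v) = 4.
  Option A: v=47, gcd(4,47)=1 -> changes
  Option B: v=4, gcd(4,4)=4 -> preserves
  Option C: v=80, gcd(4,80)=4 -> preserves
  Option D: v=63, gcd(4,63)=1 -> changes
  Option E: v=18, gcd(4,18)=2 -> changes

Answer: B C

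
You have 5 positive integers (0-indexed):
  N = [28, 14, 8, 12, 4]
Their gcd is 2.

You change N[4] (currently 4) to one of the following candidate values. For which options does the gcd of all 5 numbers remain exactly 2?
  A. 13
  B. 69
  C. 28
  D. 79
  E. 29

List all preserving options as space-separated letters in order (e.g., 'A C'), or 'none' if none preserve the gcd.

Old gcd = 2; gcd of others (without N[4]) = 2
New gcd for candidate v: gcd(2, v). Preserves old gcd iff gcd(2, v) = 2.
  Option A: v=13, gcd(2,13)=1 -> changes
  Option B: v=69, gcd(2,69)=1 -> changes
  Option C: v=28, gcd(2,28)=2 -> preserves
  Option D: v=79, gcd(2,79)=1 -> changes
  Option E: v=29, gcd(2,29)=1 -> changes

Answer: C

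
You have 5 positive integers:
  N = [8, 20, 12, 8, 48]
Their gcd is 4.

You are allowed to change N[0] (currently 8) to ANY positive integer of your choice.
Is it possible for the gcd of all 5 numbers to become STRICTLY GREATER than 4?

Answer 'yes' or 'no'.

Answer: no

Derivation:
Current gcd = 4
gcd of all OTHER numbers (without N[0]=8): gcd([20, 12, 8, 48]) = 4
The new gcd after any change is gcd(4, new_value).
This can be at most 4.
Since 4 = old gcd 4, the gcd can only stay the same or decrease.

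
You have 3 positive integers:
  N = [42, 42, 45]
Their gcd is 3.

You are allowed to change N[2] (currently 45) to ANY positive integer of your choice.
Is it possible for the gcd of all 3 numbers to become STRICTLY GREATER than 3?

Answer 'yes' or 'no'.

Current gcd = 3
gcd of all OTHER numbers (without N[2]=45): gcd([42, 42]) = 42
The new gcd after any change is gcd(42, new_value).
This can be at most 42.
Since 42 > old gcd 3, the gcd CAN increase (e.g., set N[2] = 42).

Answer: yes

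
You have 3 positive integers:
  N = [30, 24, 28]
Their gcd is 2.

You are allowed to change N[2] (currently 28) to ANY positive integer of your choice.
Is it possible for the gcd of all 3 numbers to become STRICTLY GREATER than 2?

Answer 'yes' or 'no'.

Answer: yes

Derivation:
Current gcd = 2
gcd of all OTHER numbers (without N[2]=28): gcd([30, 24]) = 6
The new gcd after any change is gcd(6, new_value).
This can be at most 6.
Since 6 > old gcd 2, the gcd CAN increase (e.g., set N[2] = 6).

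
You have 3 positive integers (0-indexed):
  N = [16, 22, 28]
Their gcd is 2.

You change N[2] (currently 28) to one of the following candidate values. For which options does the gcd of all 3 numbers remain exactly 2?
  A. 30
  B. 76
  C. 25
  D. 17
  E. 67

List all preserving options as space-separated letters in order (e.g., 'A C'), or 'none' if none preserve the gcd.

Old gcd = 2; gcd of others (without N[2]) = 2
New gcd for candidate v: gcd(2, v). Preserves old gcd iff gcd(2, v) = 2.
  Option A: v=30, gcd(2,30)=2 -> preserves
  Option B: v=76, gcd(2,76)=2 -> preserves
  Option C: v=25, gcd(2,25)=1 -> changes
  Option D: v=17, gcd(2,17)=1 -> changes
  Option E: v=67, gcd(2,67)=1 -> changes

Answer: A B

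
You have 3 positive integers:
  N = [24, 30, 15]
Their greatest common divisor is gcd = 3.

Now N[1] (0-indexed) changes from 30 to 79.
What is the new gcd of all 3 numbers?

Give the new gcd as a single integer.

Numbers: [24, 30, 15], gcd = 3
Change: index 1, 30 -> 79
gcd of the OTHER numbers (without index 1): gcd([24, 15]) = 3
New gcd = gcd(g_others, new_val) = gcd(3, 79) = 1

Answer: 1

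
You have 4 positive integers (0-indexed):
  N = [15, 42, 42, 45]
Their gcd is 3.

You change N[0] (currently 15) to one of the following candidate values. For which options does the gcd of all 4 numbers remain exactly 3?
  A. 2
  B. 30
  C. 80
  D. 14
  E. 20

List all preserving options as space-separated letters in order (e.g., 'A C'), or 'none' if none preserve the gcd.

Answer: B

Derivation:
Old gcd = 3; gcd of others (without N[0]) = 3
New gcd for candidate v: gcd(3, v). Preserves old gcd iff gcd(3, v) = 3.
  Option A: v=2, gcd(3,2)=1 -> changes
  Option B: v=30, gcd(3,30)=3 -> preserves
  Option C: v=80, gcd(3,80)=1 -> changes
  Option D: v=14, gcd(3,14)=1 -> changes
  Option E: v=20, gcd(3,20)=1 -> changes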